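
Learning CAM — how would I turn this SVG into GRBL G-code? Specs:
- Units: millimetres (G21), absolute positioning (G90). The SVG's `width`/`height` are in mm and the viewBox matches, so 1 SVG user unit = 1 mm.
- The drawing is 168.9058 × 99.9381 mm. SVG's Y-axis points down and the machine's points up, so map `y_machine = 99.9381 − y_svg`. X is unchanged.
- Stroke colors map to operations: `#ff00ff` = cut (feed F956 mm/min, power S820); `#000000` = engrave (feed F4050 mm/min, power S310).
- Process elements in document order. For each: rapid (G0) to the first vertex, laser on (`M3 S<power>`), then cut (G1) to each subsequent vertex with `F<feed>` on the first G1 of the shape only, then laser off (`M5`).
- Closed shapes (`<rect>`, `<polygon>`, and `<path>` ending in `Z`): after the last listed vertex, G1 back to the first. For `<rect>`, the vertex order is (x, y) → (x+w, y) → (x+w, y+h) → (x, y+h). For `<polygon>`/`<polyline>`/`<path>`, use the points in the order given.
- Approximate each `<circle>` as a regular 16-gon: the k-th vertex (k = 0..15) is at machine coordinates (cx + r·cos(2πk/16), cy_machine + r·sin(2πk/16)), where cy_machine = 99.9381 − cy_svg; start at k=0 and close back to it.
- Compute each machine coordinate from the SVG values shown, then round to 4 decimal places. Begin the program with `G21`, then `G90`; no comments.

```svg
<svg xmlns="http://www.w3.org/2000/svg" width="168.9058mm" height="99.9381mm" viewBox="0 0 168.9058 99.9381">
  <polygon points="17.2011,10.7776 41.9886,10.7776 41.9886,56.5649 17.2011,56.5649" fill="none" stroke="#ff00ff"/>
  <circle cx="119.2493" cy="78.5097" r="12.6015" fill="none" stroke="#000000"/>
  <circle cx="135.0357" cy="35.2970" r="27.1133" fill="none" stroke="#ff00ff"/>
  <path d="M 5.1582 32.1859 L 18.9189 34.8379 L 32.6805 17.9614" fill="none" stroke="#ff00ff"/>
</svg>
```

G21
G90
G0 X17.2011 Y89.1605
M3 S820
G1 X41.9886 Y89.1605 F956
G1 X41.9886 Y43.3732
G1 X17.2011 Y43.3732
G1 X17.2011 Y89.1605
M5
G0 X131.8508 Y21.4284
M3 S310
G1 X130.8916 Y26.2508 F4050
G1 X128.1599 Y30.3390
G1 X124.0717 Y33.0707
G1 X119.2493 Y34.0299
G1 X114.4269 Y33.0707
G1 X110.3387 Y30.3390
G1 X107.6070 Y26.2508
G1 X106.6478 Y21.4284
G1 X107.6070 Y16.6060
G1 X110.3387 Y12.5178
G1 X114.4269 Y9.7861
G1 X119.2493 Y8.8269
G1 X124.0717 Y9.7861
G1 X128.1599 Y12.5178
G1 X130.8916 Y16.6060
G1 X131.8508 Y21.4284
M5
G0 X162.1490 Y64.6411
M3 S820
G1 X160.0851 Y75.0169 F956
G1 X154.2077 Y83.8131
G1 X145.4115 Y89.6905
G1 X135.0357 Y91.7544
G1 X124.6599 Y89.6905
G1 X115.8637 Y83.8131
G1 X109.9863 Y75.0169
G1 X107.9224 Y64.6411
G1 X109.9863 Y54.2653
G1 X115.8637 Y45.4691
G1 X124.6599 Y39.5917
G1 X135.0357 Y37.5278
G1 X145.4115 Y39.5917
G1 X154.2077 Y45.4691
G1 X160.0851 Y54.2653
G1 X162.1490 Y64.6411
M5
G0 X5.1582 Y67.7522
M3 S820
G1 X18.9189 Y65.1002 F956
G1 X32.6805 Y81.9767
M5

1 u = 1 mm; y_m = 99.9381 − y.

[1] `<polygon>` rectangle, #ff00ff→cut S820 F956: (17.2011,89.1605) → (41.9886,89.1605) → (41.9886,43.3732) → (17.2011,43.3732) → (17.2011,89.1605) (closed)

[2] `<circle>` circle, #000000→engrave S310 F4050: (131.8508,21.4284) → (130.8916,26.2508) → (128.1599,30.3390) → (124.0717,33.0707) → (119.2493,34.0299) → (114.4269,33.0707) → (110.3387,30.3390) → (107.6070,26.2508) → (106.6478,21.4284) → (107.6070,16.6060) → (110.3387,12.5178) → (114.4269,9.7861) → (119.2493,8.8269) → (124.0717,9.7861) → (128.1599,12.5178) → (130.8916,16.6060) → (131.8508,21.4284) (closed)

[3] `<circle>` circle, #ff00ff→cut S820 F956: (162.1490,64.6411) → (160.0851,75.0169) → (154.2077,83.8131) → (145.4115,89.6905) → (135.0357,91.7544) → (124.6599,89.6905) → (115.8637,83.8131) → (109.9863,75.0169) → (107.9224,64.6411) → (109.9863,54.2653) → (115.8637,45.4691) → (124.6599,39.5917) → (135.0357,37.5278) → (145.4115,39.5917) → (154.2077,45.4691) → (160.0851,54.2653) → (162.1490,64.6411) (closed)

[4] `<path>` open polyline, #ff00ff→cut S820 F956: (5.1582,67.7522) → (18.9189,65.1002) → (32.6805,81.9767)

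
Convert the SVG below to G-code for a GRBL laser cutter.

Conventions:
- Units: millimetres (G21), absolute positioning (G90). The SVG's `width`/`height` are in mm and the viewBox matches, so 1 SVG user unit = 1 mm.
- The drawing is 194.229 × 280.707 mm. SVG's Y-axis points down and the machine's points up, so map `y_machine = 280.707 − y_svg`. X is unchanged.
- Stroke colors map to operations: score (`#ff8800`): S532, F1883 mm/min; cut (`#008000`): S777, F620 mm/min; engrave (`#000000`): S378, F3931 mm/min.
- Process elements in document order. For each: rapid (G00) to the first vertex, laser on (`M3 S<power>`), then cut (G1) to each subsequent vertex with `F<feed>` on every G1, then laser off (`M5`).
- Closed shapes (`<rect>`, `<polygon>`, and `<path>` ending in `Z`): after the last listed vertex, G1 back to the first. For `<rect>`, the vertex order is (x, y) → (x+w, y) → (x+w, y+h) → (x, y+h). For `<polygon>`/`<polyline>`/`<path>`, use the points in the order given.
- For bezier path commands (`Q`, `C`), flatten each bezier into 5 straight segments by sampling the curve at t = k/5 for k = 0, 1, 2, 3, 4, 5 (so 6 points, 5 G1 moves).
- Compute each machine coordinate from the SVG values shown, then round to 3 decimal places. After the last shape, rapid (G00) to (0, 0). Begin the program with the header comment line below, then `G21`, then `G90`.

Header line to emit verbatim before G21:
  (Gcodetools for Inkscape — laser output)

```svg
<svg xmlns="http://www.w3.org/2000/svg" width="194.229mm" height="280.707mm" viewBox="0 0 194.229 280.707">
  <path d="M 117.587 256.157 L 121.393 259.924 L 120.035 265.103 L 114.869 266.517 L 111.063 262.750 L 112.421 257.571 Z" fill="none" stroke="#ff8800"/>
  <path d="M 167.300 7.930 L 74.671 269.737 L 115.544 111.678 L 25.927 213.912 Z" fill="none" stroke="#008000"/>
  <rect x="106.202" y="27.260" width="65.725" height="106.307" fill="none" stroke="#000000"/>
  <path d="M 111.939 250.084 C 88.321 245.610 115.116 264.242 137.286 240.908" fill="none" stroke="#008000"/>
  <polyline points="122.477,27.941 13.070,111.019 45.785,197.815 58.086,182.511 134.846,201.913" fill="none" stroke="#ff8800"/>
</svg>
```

1 u = 1 mm; y_m = 280.707 − y.

[1] `<path>` regular polygon, #ff8800→score S532 F1883: (117.587,24.550) → (121.393,20.783) → (120.035,15.604) → (114.869,14.190) → (111.063,17.957) → (112.421,23.136) → (117.587,24.550) (closed)

[2] `<path>` closed polygon, #008000→cut S777 F620: (167.300,272.777) → (74.671,10.970) → (115.544,169.029) → (25.927,66.795) → (167.300,272.777) (closed)

[3] `<rect>` rectangle, #000000→engrave S378 F3931: (106.202,253.447) → (171.927,253.447) → (171.927,147.140) → (106.202,147.140) → (106.202,253.447) (closed)

[4] `<path>` cubic bezier, #008000→cut S777 F620: (111.939,30.623) → (103.377,31.055) → (104.273,29.066) → (111.984,27.777) → (123.869,30.314) → (137.286,39.799)

[5] `<polyline>` open polyline, #ff8800→score S532 F1883: (122.477,252.766) → (13.070,169.688) → (45.785,82.892) → (58.086,98.196) → (134.846,78.794)

(Gcodetools for Inkscape — laser output)
G21
G90
G00 X117.587 Y24.550
M3 S532
G1 X121.393 Y20.783 F1883
G1 X120.035 Y15.604 F1883
G1 X114.869 Y14.190 F1883
G1 X111.063 Y17.957 F1883
G1 X112.421 Y23.136 F1883
G1 X117.587 Y24.550 F1883
M5
G00 X167.300 Y272.777
M3 S777
G1 X74.671 Y10.970 F620
G1 X115.544 Y169.029 F620
G1 X25.927 Y66.795 F620
G1 X167.300 Y272.777 F620
M5
G00 X106.202 Y253.447
M3 S378
G1 X171.927 Y253.447 F3931
G1 X171.927 Y147.140 F3931
G1 X106.202 Y147.140 F3931
G1 X106.202 Y253.447 F3931
M5
G00 X111.939 Y30.623
M3 S777
G1 X103.377 Y31.055 F620
G1 X104.273 Y29.066 F620
G1 X111.984 Y27.777 F620
G1 X123.869 Y30.314 F620
G1 X137.286 Y39.799 F620
M5
G00 X122.477 Y252.766
M3 S532
G1 X13.070 Y169.688 F1883
G1 X45.785 Y82.892 F1883
G1 X58.086 Y98.196 F1883
G1 X134.846 Y78.794 F1883
M5
G00 X0.000 Y0.000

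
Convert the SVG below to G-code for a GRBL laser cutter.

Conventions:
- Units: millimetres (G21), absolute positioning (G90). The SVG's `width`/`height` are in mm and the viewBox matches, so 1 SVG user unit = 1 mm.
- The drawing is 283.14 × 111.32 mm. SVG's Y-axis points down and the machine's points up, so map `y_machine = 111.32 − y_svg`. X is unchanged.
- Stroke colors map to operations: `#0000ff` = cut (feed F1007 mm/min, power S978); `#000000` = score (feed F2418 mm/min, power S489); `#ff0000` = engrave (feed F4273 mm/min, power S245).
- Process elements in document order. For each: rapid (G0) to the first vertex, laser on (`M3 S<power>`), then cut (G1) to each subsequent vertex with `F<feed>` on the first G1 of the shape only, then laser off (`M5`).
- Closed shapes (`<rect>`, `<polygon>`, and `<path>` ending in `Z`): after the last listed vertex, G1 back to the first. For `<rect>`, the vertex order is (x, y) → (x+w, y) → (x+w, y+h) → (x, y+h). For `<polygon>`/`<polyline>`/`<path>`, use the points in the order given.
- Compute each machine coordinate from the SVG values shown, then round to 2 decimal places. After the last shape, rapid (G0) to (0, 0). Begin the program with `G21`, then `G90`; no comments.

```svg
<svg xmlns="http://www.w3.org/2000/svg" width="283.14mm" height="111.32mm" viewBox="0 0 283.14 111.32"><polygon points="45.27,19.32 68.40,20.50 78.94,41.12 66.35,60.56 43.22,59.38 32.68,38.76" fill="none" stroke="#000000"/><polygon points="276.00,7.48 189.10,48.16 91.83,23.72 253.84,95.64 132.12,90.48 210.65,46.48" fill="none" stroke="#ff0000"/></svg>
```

G21
G90
G0 X45.27 Y92.00
M3 S489
G1 X68.40 Y90.82 F2418
G1 X78.94 Y70.20
G1 X66.35 Y50.76
G1 X43.22 Y51.94
G1 X32.68 Y72.56
G1 X45.27 Y92.00
M5
G0 X276.00 Y103.84
M3 S245
G1 X189.10 Y63.16 F4273
G1 X91.83 Y87.60
G1 X253.84 Y15.68
G1 X132.12 Y20.84
G1 X210.65 Y64.84
G1 X276.00 Y103.84
M5
G0 X0.00 Y0.00

Since the viewBox matches the mm dimensions, user units are millimetres directly. The only transform is the Y-flip y_m = 111.32 − y_svg.

Shape 1 is a regular polygon drawn with `<polygon>`. Its stroke #000000 means score at S489, F2418. After flipping Y the toolpath is (45.27,92.00) → (68.40,90.82) → (78.94,70.20) → (66.35,50.76) → (43.22,51.94) → (32.68,72.56) → (45.27,92.00), returning to the start.

Shape 2 is a closed polygon drawn with `<polygon>`. Its stroke #ff0000 means engrave at S245, F4273. After flipping Y the toolpath is (276.00,103.84) → (189.10,63.16) → (91.83,87.60) → (253.84,15.68) → (132.12,20.84) → (210.65,64.84) → (276.00,103.84), returning to the start.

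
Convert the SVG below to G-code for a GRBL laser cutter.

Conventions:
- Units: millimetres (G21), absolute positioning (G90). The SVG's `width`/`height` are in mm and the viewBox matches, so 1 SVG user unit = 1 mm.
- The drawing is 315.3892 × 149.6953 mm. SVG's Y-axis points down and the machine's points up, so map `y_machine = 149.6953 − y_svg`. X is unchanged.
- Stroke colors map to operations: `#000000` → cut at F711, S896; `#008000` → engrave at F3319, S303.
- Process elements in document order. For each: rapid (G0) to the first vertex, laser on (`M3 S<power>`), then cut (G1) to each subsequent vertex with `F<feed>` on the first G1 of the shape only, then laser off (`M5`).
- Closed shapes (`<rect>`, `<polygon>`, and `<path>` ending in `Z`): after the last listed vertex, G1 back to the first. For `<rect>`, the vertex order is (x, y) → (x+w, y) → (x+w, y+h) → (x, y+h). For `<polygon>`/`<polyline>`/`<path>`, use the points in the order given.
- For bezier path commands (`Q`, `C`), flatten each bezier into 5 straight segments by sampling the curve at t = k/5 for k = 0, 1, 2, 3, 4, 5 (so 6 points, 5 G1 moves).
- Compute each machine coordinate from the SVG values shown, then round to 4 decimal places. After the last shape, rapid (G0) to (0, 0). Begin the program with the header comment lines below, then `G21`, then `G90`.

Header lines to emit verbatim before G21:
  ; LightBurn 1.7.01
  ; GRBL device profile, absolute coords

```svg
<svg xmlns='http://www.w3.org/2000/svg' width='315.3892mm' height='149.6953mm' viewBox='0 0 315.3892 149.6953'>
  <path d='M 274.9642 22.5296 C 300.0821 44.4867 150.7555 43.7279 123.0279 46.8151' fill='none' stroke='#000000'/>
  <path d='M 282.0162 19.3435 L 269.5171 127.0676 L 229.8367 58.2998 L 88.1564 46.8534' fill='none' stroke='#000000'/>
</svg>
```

; LightBurn 1.7.01
; GRBL device profile, absolute coords
G21
G90
G0 X274.9642 Y127.1657
M3 S896
G1 X271.4699 Y116.5049 F711
G1 X240.3191 Y110.0209
G1 X195.7218 Y106.4387
G1 X151.8880 Y104.4835
G1 X123.0279 Y102.8802
M5
G0 X282.0162 Y130.3518
M3 S896
G1 X269.5171 Y22.6277 F711
G1 X229.8367 Y91.3955
G1 X88.1564 Y102.8419
M5
G0 X0.0000 Y0.0000

1 u = 1 mm; y_m = 149.6953 − y.

[1] `<path>` cubic bezier, #000000→cut S896 F711: (274.9642,127.1657) → (271.4699,116.5049) → (240.3191,110.0209) → (195.7218,106.4387) → (151.8880,104.4835) → (123.0279,102.8802)

[2] `<path>` open polyline, #000000→cut S896 F711: (282.0162,130.3518) → (269.5171,22.6277) → (229.8367,91.3955) → (88.1564,102.8419)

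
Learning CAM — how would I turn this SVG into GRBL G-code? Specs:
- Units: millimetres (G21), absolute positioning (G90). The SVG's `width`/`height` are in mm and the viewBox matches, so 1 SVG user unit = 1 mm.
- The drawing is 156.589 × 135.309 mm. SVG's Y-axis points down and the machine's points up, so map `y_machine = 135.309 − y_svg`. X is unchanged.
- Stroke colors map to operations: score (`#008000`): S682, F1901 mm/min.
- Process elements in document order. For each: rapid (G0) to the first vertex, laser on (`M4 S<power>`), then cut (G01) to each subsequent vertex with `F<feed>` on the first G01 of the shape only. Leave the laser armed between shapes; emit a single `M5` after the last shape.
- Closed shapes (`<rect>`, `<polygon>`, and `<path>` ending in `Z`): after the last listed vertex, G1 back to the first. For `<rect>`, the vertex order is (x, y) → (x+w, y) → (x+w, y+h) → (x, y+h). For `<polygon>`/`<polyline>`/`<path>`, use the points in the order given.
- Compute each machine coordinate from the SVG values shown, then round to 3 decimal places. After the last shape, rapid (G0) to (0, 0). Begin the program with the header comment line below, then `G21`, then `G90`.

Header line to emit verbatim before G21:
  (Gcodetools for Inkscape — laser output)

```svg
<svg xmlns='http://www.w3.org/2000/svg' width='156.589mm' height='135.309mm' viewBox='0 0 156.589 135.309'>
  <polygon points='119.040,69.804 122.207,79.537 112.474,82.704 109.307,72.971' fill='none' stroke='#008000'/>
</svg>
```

1 u = 1 mm; y_m = 135.309 − y.

[1] `<polygon>` regular polygon, #008000→score S682 F1901: (119.040,65.505) → (122.207,55.772) → (112.474,52.605) → (109.307,62.338) → (119.040,65.505) (closed)

(Gcodetools for Inkscape — laser output)
G21
G90
G0 X119.040 Y65.505
M4 S682
G01 X122.207 Y55.772 F1901
G01 X112.474 Y52.605
G01 X109.307 Y62.338
G01 X119.040 Y65.505
M5
G0 X0.000 Y0.000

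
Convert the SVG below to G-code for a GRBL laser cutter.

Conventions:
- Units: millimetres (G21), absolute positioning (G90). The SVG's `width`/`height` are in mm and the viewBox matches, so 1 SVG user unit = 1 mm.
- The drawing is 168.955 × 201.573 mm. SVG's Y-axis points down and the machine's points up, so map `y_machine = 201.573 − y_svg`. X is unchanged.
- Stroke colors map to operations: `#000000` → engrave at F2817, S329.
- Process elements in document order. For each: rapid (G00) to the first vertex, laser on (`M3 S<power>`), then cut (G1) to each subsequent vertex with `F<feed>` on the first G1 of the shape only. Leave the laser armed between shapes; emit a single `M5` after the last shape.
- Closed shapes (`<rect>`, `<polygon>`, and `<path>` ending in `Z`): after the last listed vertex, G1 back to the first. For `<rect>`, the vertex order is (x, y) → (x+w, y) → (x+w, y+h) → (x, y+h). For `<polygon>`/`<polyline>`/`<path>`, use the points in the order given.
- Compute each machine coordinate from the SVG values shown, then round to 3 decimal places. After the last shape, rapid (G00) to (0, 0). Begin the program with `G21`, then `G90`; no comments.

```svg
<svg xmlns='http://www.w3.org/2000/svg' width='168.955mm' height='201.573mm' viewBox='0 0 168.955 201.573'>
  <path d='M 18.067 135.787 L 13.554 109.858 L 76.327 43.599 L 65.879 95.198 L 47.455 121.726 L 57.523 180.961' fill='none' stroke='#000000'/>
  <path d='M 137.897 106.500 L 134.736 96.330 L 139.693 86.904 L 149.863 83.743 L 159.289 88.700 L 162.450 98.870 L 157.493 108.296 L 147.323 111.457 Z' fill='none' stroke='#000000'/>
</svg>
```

G21
G90
G00 X18.067 Y65.786
M3 S329
G1 X13.554 Y91.715 F2817
G1 X76.327 Y157.974
G1 X65.879 Y106.375
G1 X47.455 Y79.847
G1 X57.523 Y20.612
G00 X137.897 Y95.073
M3 S329
G1 X134.736 Y105.243 F2817
G1 X139.693 Y114.669
G1 X149.863 Y117.830
G1 X159.289 Y112.873
G1 X162.450 Y102.703
G1 X157.493 Y93.277
G1 X147.323 Y90.116
G1 X137.897 Y95.073
M5
G00 X0.000 Y0.000

1 u = 1 mm; y_m = 201.573 − y.

[1] `<path>` open polyline, #000000→engrave S329 F2817: (18.067,65.786) → (13.554,91.715) → (76.327,157.974) → (65.879,106.375) → (47.455,79.847) → (57.523,20.612)

[2] `<path>` regular polygon, #000000→engrave S329 F2817: (137.897,95.073) → (134.736,105.243) → (139.693,114.669) → (149.863,117.830) → (159.289,112.873) → (162.450,102.703) → (157.493,93.277) → (147.323,90.116) → (137.897,95.073) (closed)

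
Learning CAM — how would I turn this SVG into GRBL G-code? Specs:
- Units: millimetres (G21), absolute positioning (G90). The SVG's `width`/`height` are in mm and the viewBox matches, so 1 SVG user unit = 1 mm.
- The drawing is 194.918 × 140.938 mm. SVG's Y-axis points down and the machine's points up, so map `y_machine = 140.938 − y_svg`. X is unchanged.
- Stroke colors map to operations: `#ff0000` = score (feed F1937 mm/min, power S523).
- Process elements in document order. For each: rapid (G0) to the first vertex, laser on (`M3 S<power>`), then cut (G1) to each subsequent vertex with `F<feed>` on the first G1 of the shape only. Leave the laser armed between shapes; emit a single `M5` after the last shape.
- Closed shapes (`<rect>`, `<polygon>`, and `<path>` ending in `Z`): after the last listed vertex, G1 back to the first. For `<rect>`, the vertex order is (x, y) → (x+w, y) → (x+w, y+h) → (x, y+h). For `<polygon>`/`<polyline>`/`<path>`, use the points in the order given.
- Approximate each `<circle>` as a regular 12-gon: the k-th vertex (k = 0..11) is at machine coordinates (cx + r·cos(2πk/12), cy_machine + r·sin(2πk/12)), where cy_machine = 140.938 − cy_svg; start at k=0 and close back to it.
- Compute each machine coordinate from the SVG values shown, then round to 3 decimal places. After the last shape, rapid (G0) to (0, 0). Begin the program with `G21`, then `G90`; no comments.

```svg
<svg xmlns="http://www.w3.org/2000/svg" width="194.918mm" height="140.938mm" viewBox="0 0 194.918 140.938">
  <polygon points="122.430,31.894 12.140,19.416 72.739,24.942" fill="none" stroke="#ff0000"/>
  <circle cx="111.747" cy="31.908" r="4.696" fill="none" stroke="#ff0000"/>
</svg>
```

1 u = 1 mm; y_m = 140.938 − y.

[1] `<polygon>` closed polygon, #ff0000→score S523 F1937: (122.430,109.044) → (12.140,121.522) → (72.739,115.996) → (122.430,109.044) (closed)

[2] `<circle>` circle, #ff0000→score S523 F1937: (116.443,109.030) → (115.814,111.378) → (114.095,113.097) → (111.747,113.726) → (109.399,113.097) → (107.680,111.378) → (107.051,109.030) → (107.680,106.682) → (109.399,104.963) → (111.747,104.334) → (114.095,104.963) → (115.814,106.682) → (116.443,109.030) (closed)

G21
G90
G0 X122.430 Y109.044
M3 S523
G1 X12.140 Y121.522 F1937
G1 X72.739 Y115.996
G1 X122.430 Y109.044
G0 X116.443 Y109.030
M3 S523
G1 X115.814 Y111.378 F1937
G1 X114.095 Y113.097
G1 X111.747 Y113.726
G1 X109.399 Y113.097
G1 X107.680 Y111.378
G1 X107.051 Y109.030
G1 X107.680 Y106.682
G1 X109.399 Y104.963
G1 X111.747 Y104.334
G1 X114.095 Y104.963
G1 X115.814 Y106.682
G1 X116.443 Y109.030
M5
G0 X0.000 Y0.000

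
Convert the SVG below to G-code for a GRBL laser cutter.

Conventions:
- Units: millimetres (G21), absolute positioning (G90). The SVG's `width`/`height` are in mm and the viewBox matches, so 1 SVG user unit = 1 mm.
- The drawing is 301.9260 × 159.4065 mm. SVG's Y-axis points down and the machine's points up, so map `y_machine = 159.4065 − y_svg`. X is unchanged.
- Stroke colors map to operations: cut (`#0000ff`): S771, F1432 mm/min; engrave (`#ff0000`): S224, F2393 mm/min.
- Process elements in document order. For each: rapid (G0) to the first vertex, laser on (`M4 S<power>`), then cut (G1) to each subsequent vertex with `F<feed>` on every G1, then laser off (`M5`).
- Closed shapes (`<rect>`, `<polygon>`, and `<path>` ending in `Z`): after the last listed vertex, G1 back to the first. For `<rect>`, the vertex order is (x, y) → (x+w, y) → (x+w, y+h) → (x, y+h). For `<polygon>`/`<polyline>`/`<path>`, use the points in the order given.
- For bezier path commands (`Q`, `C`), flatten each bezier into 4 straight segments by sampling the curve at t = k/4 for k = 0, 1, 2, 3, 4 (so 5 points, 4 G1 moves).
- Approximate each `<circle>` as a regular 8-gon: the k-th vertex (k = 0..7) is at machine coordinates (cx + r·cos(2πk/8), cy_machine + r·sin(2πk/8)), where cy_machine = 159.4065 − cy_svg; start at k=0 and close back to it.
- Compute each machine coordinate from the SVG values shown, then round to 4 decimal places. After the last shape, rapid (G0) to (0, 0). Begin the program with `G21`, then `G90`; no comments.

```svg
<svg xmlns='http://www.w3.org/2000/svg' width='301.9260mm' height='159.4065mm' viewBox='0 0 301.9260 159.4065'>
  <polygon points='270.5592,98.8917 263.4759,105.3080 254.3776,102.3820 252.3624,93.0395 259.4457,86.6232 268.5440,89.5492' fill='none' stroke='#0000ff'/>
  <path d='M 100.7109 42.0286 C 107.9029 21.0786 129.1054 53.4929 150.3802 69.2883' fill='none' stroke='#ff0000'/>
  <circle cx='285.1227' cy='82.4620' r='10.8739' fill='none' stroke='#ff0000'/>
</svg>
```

G21
G90
G0 X270.5592 Y60.5148
M4 S771
G1 X263.4759 Y54.0985 F1432
G1 X254.3776 Y57.0245 F1432
G1 X252.3624 Y66.3670 F1432
G1 X259.4457 Y72.7833 F1432
G1 X268.5440 Y69.8573 F1432
G1 X270.5592 Y60.5148 F1432
M5
G0 X100.7109 Y117.3779
M4 S224
G1 X108.5141 Y124.1781 F2393
G1 X120.2645 Y117.5276 F2393
G1 X134.6554 Y103.9873 F2393
G1 X150.3802 Y90.1182 F2393
M5
G0 X295.9966 Y76.9445
M4 S224
G1 X292.8117 Y84.6335 F2393
G1 X285.1227 Y87.8184 F2393
G1 X277.4337 Y84.6335 F2393
G1 X274.2488 Y76.9445 F2393
G1 X277.4337 Y69.2555 F2393
G1 X285.1227 Y66.0706 F2393
G1 X292.8117 Y69.2555 F2393
G1 X295.9966 Y76.9445 F2393
M5
G0 X0.0000 Y0.0000

Since the viewBox matches the mm dimensions, user units are millimetres directly. The only transform is the Y-flip y_m = 159.4065 − y_svg.

Shape 1 is a regular polygon drawn with `<polygon>`. Its stroke #0000ff means cut at S771, F1432. After flipping Y the toolpath is (270.5592,60.5148) → (263.4759,54.0985) → (254.3776,57.0245) → (252.3624,66.3670) → (259.4457,72.7833) → (268.5440,69.8573) → (270.5592,60.5148), returning to the start.

Shape 2 is a cubic bezier drawn with `<path>`. Its stroke #ff0000 means engrave at S224, F2393. After flipping Y the toolpath is (100.7109,117.3779) → (108.5141,124.1781) → (120.2645,117.5276) → (134.6554,103.9873) → (150.3802,90.1182).

Shape 3 is a circle drawn with `<circle>`. Its stroke #ff0000 means engrave at S224, F2393. After flipping Y the toolpath is (295.9966,76.9445) → (292.8117,84.6335) → (285.1227,87.8184) → (277.4337,84.6335) → (274.2488,76.9445) → (277.4337,69.2555) → (285.1227,66.0706) → (292.8117,69.2555) → (295.9966,76.9445), returning to the start.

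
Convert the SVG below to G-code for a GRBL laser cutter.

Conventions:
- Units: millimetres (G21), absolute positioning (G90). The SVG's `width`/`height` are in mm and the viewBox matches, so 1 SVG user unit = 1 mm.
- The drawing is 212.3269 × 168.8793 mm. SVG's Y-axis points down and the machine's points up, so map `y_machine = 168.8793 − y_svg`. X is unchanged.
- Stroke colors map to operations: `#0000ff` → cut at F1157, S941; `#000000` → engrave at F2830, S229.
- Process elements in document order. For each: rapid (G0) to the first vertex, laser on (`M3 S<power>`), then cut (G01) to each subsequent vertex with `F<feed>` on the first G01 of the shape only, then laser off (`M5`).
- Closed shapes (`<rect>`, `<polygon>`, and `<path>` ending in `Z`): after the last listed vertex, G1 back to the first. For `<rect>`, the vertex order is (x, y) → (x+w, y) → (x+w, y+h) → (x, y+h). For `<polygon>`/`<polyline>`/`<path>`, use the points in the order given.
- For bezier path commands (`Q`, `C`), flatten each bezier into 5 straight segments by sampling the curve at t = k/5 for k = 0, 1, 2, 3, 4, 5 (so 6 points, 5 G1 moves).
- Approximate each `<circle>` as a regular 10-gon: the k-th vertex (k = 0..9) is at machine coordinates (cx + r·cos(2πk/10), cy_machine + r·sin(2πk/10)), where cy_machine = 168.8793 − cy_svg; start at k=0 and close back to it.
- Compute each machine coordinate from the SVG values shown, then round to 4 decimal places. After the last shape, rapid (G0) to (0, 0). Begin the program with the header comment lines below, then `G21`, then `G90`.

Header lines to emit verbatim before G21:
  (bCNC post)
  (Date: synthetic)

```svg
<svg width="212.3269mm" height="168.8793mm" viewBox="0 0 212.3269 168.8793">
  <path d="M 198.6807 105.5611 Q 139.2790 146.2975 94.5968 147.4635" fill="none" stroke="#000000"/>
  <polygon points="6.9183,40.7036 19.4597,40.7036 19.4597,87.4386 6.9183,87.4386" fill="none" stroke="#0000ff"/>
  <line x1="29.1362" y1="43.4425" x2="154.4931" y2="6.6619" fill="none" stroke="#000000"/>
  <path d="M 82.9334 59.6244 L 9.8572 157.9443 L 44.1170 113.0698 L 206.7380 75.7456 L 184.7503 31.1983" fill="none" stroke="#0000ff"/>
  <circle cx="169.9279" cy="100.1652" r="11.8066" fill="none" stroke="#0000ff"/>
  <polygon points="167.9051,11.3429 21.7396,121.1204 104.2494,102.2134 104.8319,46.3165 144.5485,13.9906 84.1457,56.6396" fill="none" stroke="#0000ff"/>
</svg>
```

(bCNC post)
(Date: synthetic)
G21
G90
G0 X198.6807 Y63.3182
M3 S229
G01 X175.5088 Y48.6065 F2830
G01 X153.5145 Y37.0603
G01 X132.6977 Y28.6799
G01 X113.0585 Y23.4650
G01 X94.5968 Y21.4158
M5
G0 X6.9183 Y128.1757
M3 S941
G01 X19.4597 Y128.1757 F1157
G01 X19.4597 Y81.4407
G01 X6.9183 Y81.4407
G01 X6.9183 Y128.1757
M5
G0 X29.1362 Y125.4368
M3 S229
G01 X154.4931 Y162.2174 F2830
M5
G0 X82.9334 Y109.2549
M3 S941
G01 X9.8572 Y10.9350 F1157
G01 X44.1170 Y55.8095
G01 X206.7380 Y93.1337
G01 X184.7503 Y137.6810
M5
G0 X181.7345 Y68.7141
M3 S941
G01 X179.4796 Y75.6538 F1157
G01 X173.5763 Y79.9428
G01 X166.2795 Y79.9428
G01 X160.3762 Y75.6538
G01 X158.1213 Y68.7141
G01 X160.3762 Y61.7744
G01 X166.2795 Y57.4854
G01 X173.5763 Y57.4854
G01 X179.4796 Y61.7744
G01 X181.7345 Y68.7141
M5
G0 X167.9051 Y157.5364
M3 S941
G01 X21.7396 Y47.7589 F1157
G01 X104.2494 Y66.6659
G01 X104.8319 Y122.5628
G01 X144.5485 Y154.8887
G01 X84.1457 Y112.2397
G01 X167.9051 Y157.5364
M5
G0 X0.0000 Y0.0000

1 u = 1 mm; y_m = 168.8793 − y.

[1] `<path>` quadratic bezier, #000000→engrave S229 F2830: (198.6807,63.3182) → (175.5088,48.6065) → (153.5145,37.0603) → (132.6977,28.6799) → (113.0585,23.4650) → (94.5968,21.4158)

[2] `<polygon>` rectangle, #0000ff→cut S941 F1157: (6.9183,128.1757) → (19.4597,128.1757) → (19.4597,81.4407) → (6.9183,81.4407) → (6.9183,128.1757) (closed)

[3] `<line>` line segment, #000000→engrave S229 F2830: (29.1362,125.4368) → (154.4931,162.2174)

[4] `<path>` open polyline, #0000ff→cut S941 F1157: (82.9334,109.2549) → (9.8572,10.9350) → (44.1170,55.8095) → (206.7380,93.1337) → (184.7503,137.6810)

[5] `<circle>` circle, #0000ff→cut S941 F1157: (181.7345,68.7141) → (179.4796,75.6538) → (173.5763,79.9428) → (166.2795,79.9428) → (160.3762,75.6538) → (158.1213,68.7141) → (160.3762,61.7744) → (166.2795,57.4854) → (173.5763,57.4854) → (179.4796,61.7744) → (181.7345,68.7141) (closed)

[6] `<polygon>` closed polygon, #0000ff→cut S941 F1157: (167.9051,157.5364) → (21.7396,47.7589) → (104.2494,66.6659) → (104.8319,122.5628) → (144.5485,154.8887) → (84.1457,112.2397) → (167.9051,157.5364) (closed)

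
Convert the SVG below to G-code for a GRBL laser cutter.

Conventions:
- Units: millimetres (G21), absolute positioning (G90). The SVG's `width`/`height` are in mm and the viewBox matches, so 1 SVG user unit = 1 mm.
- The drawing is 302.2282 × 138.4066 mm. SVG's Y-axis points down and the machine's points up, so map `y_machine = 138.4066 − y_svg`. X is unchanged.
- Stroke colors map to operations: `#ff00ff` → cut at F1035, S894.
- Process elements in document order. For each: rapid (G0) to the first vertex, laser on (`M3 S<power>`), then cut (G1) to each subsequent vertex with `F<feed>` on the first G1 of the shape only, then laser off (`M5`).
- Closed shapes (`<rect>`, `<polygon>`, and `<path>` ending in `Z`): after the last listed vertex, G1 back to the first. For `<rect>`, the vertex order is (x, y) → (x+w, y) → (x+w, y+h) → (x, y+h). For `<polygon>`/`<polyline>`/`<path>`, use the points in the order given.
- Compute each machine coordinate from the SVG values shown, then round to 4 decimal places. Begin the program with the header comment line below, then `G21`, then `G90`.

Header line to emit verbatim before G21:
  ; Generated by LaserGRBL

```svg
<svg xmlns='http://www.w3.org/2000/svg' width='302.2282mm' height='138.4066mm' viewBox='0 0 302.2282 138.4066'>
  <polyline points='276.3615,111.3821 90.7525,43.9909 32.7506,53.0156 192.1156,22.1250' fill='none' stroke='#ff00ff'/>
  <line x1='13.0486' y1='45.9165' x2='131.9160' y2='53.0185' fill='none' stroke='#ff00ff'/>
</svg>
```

viewBox `0 0 302.2282 138.4066` with mm width/height → 1 unit = 1 mm. Flip: y_m = 138.4066 − y_svg.

**Shape 1** — `<polyline>` open polyline, stroke `#ff00ff` → cut (S894, F1035). Machine vertices: (276.3615,27.0245) → (90.7525,94.4157) → (32.7506,85.3910) → (192.1156,116.2816). Open path.

**Shape 2** — `<line>` line segment, stroke `#ff00ff` → cut (S894, F1035). Machine vertices: (13.0486,92.4901) → (131.9160,85.3881). Open path.

; Generated by LaserGRBL
G21
G90
G0 X276.3615 Y27.0245
M3 S894
G1 X90.7525 Y94.4157 F1035
G1 X32.7506 Y85.3910
G1 X192.1156 Y116.2816
M5
G0 X13.0486 Y92.4901
M3 S894
G1 X131.9160 Y85.3881 F1035
M5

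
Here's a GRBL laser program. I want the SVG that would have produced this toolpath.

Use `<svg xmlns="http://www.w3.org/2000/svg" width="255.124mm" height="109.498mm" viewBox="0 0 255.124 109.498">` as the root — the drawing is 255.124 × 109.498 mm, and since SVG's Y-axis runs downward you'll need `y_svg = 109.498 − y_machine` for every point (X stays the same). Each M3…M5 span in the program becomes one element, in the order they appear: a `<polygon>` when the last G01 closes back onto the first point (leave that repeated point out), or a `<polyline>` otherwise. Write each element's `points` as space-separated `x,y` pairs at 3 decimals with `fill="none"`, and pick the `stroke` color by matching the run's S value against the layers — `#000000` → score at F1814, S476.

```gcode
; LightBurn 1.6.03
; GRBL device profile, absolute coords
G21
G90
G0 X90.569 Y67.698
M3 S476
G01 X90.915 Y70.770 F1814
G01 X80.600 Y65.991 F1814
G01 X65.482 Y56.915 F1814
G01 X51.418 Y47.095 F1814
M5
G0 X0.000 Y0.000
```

Machine Y-up, SVG Y-down with viewBox height 109.498, so y_svg = 109.498 − y_machine; X carries over. Every run uses S476, so all elements get stroke `#000000` (score).

Run 1: The run is open, so emit a `<polyline>` with points (Y-flipped): 90.569,41.800 90.915,38.728 80.600,43.507 65.482,52.583 51.418,62.403.

<svg xmlns="http://www.w3.org/2000/svg" width="255.124mm" height="109.498mm" viewBox="0 0 255.124 109.498">
  <polyline points="90.569,41.800 90.915,38.728 80.600,43.507 65.482,52.583 51.418,62.403" fill="none" stroke="#000000"/>
</svg>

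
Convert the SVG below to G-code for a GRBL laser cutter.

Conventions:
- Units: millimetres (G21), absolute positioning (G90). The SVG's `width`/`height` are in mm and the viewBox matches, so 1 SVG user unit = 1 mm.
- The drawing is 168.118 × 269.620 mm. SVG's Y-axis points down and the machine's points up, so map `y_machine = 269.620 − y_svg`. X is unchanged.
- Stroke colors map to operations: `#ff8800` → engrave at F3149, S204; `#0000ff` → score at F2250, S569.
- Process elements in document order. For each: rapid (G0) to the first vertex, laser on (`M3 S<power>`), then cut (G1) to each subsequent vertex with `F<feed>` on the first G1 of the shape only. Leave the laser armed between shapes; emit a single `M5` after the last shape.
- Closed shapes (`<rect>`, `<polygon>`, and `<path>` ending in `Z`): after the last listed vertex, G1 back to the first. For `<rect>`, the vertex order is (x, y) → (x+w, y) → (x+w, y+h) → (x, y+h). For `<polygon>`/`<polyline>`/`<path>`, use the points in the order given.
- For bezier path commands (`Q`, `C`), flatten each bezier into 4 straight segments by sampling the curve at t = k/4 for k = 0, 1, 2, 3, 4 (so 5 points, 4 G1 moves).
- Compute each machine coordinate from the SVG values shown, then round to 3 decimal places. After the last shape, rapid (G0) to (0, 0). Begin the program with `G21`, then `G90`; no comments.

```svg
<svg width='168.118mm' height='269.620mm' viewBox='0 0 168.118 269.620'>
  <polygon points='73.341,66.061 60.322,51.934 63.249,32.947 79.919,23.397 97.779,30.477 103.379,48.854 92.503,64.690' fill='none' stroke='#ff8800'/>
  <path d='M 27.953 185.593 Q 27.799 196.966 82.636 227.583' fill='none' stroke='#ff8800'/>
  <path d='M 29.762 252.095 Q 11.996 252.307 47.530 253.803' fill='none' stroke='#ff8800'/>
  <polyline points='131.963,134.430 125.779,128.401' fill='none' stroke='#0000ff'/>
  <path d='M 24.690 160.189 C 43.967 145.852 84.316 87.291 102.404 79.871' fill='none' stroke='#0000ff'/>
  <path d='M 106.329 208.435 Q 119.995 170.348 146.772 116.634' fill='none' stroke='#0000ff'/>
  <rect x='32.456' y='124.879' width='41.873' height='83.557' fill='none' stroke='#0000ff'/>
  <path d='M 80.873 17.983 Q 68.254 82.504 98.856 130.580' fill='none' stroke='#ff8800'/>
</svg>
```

1 u = 1 mm; y_m = 269.620 − y.

[1] `<polygon>` regular polygon, #ff8800→engrave S204 F3149: (73.341,203.559) → (60.322,217.686) → (63.249,236.673) → (79.919,246.223) → (97.779,239.143) → (103.379,220.766) → (92.503,204.930) → (73.341,203.559) (closed)

[2] `<path>` quadratic bezier, #ff8800→engrave S204 F3149: (27.953,84.027) → (31.313,77.138) → (41.547,67.843) → (58.654,56.143) → (82.636,42.037)

[3] `<path>` quadratic bezier, #ff8800→engrave S204 F3149: (29.762,17.525) → (24.210,17.339) → (25.321,16.992) → (33.094,16.485) → (47.530,15.817)

[4] `<polyline>` line segment, #0000ff→score S569 F2250: (131.963,135.190) → (125.779,141.219)

[5] `<path>` cubic bezier, #0000ff→score S569 F2250: (24.690,109.431) → (42.422,126.986) → (63.993,152.184) → (85.341,176.085) → (102.404,189.749)

[6] `<path>` quadratic bezier, #0000ff→score S569 F2250: (106.329,61.185) → (113.981,81.205) → (123.273,103.179) → (134.203,127.106) → (146.772,152.986)

[7] `<rect>` rectangle, #0000ff→score S569 F2250: (32.456,144.741) → (74.329,144.741) → (74.329,61.184) → (32.456,61.184) → (32.456,144.741) (closed)

[8] `<path>` quadratic bezier, #ff8800→engrave S204 F3149: (80.873,251.637) → (77.265,220.404) → (79.059,191.227) → (86.256,164.106) → (98.856,139.040)

G21
G90
G0 X73.341 Y203.559
M3 S204
G1 X60.322 Y217.686 F3149
G1 X63.249 Y236.673
G1 X79.919 Y246.223
G1 X97.779 Y239.143
G1 X103.379 Y220.766
G1 X92.503 Y204.930
G1 X73.341 Y203.559
G0 X27.953 Y84.027
M3 S204
G1 X31.313 Y77.138 F3149
G1 X41.547 Y67.843
G1 X58.654 Y56.143
G1 X82.636 Y42.037
G0 X29.762 Y17.525
M3 S204
G1 X24.210 Y17.339 F3149
G1 X25.321 Y16.992
G1 X33.094 Y16.485
G1 X47.530 Y15.817
G0 X131.963 Y135.190
M3 S569
G1 X125.779 Y141.219 F2250
G0 X24.690 Y109.431
M3 S569
G1 X42.422 Y126.986 F2250
G1 X63.993 Y152.184
G1 X85.341 Y176.085
G1 X102.404 Y189.749
G0 X106.329 Y61.185
M3 S569
G1 X113.981 Y81.205 F2250
G1 X123.273 Y103.179
G1 X134.203 Y127.106
G1 X146.772 Y152.986
G0 X32.456 Y144.741
M3 S569
G1 X74.329 Y144.741 F2250
G1 X74.329 Y61.184
G1 X32.456 Y61.184
G1 X32.456 Y144.741
G0 X80.873 Y251.637
M3 S204
G1 X77.265 Y220.404 F3149
G1 X79.059 Y191.227
G1 X86.256 Y164.106
G1 X98.856 Y139.040
M5
G0 X0.000 Y0.000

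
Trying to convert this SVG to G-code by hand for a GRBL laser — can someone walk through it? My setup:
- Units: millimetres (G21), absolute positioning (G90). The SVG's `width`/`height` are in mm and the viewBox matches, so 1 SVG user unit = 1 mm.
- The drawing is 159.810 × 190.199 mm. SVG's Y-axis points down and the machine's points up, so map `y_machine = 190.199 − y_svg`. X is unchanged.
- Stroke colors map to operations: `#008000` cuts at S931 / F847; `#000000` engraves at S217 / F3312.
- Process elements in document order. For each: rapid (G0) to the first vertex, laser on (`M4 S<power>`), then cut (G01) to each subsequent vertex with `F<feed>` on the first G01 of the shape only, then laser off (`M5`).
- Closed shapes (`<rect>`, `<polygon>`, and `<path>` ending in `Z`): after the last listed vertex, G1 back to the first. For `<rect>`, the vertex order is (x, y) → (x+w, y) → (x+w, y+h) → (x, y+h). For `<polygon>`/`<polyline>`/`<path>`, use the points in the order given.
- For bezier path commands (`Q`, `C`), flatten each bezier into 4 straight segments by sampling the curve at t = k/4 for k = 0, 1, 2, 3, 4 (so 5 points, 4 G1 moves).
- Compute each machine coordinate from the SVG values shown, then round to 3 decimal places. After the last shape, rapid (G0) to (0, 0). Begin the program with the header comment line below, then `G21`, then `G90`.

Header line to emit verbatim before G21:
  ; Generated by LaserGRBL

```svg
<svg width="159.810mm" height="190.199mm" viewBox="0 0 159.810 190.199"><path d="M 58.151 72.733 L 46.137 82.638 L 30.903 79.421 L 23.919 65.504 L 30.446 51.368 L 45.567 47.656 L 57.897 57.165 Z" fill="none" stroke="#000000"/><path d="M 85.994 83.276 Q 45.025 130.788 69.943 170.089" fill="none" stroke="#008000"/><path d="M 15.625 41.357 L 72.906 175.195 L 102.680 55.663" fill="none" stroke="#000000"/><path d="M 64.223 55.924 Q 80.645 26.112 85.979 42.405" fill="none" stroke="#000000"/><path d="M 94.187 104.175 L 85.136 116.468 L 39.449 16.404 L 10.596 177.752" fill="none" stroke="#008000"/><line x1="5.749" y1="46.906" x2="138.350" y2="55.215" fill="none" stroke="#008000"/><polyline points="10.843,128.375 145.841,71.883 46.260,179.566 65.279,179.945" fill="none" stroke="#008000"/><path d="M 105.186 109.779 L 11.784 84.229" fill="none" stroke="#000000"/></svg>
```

viewBox `0 0 159.810 190.199` with mm width/height → 1 unit = 1 mm. Flip: y_m = 190.199 − y_svg.

**Shape 1** — `<path>` regular polygon, stroke `#000000` → engrave (S217, F3312). Machine vertices: (58.151,117.466) → (46.137,107.561) → (30.903,110.778) → (23.919,124.695) → (30.446,138.831) → (45.567,142.543) → (57.897,133.034) → (58.151,117.466). Closed: final G1 returns to the first vertex.

**Shape 2** — `<path>` quadratic bezier, stroke `#008000` → cut (S931, F847). Control points (SVG): P0=(85.994,83.276), P1=(45.025,130.788), P2=(69.943,170.089); sampled at t=k/4. Machine vertices: (85.994,106.923) → (69.627,83.680) → (61.497,61.464) → (61.602,40.274) → (69.943,20.110). Open path.

**Shape 3** — `<path>` open polyline, stroke `#000000` → engrave (S217, F3312). Machine vertices: (15.625,148.842) → (72.906,15.004) → (102.680,134.536). Open path.

**Shape 4** — `<path>` quadratic bezier, stroke `#000000` → engrave (S217, F3312). Control points (SVG): P0=(64.223,55.924), P1=(80.645,26.112), P2=(85.979,42.405); sampled at t=k/4. Machine vertices: (64.223,134.275) → (71.741,146.299) → (77.873,152.561) → (82.619,153.059) → (85.979,147.794). Open path.

**Shape 5** — `<path>` open polyline, stroke `#008000` → cut (S931, F847). Machine vertices: (94.187,86.024) → (85.136,73.731) → (39.449,173.795) → (10.596,12.447). Open path.

**Shape 6** — `<line>` line segment, stroke `#008000` → cut (S931, F847). Machine vertices: (5.749,143.293) → (138.350,134.984). Open path.

**Shape 7** — `<polyline>` open polyline, stroke `#008000` → cut (S931, F847). Machine vertices: (10.843,61.824) → (145.841,118.316) → (46.260,10.633) → (65.279,10.254). Open path.

**Shape 8** — `<path>` line segment, stroke `#000000` → engrave (S217, F3312). Machine vertices: (105.186,80.420) → (11.784,105.970). Open path.

; Generated by LaserGRBL
G21
G90
G0 X58.151 Y117.466
M4 S217
G01 X46.137 Y107.561 F3312
G01 X30.903 Y110.778
G01 X23.919 Y124.695
G01 X30.446 Y138.831
G01 X45.567 Y142.543
G01 X57.897 Y133.034
G01 X58.151 Y117.466
M5
G0 X85.994 Y106.923
M4 S931
G01 X69.627 Y83.680 F847
G01 X61.497 Y61.464
G01 X61.602 Y40.274
G01 X69.943 Y20.110
M5
G0 X15.625 Y148.842
M4 S217
G01 X72.906 Y15.004 F3312
G01 X102.680 Y134.536
M5
G0 X64.223 Y134.275
M4 S217
G01 X71.741 Y146.299 F3312
G01 X77.873 Y152.561
G01 X82.619 Y153.059
G01 X85.979 Y147.794
M5
G0 X94.187 Y86.024
M4 S931
G01 X85.136 Y73.731 F847
G01 X39.449 Y173.795
G01 X10.596 Y12.447
M5
G0 X5.749 Y143.293
M4 S931
G01 X138.350 Y134.984 F847
M5
G0 X10.843 Y61.824
M4 S931
G01 X145.841 Y118.316 F847
G01 X46.260 Y10.633
G01 X65.279 Y10.254
M5
G0 X105.186 Y80.420
M4 S217
G01 X11.784 Y105.970 F3312
M5
G0 X0.000 Y0.000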